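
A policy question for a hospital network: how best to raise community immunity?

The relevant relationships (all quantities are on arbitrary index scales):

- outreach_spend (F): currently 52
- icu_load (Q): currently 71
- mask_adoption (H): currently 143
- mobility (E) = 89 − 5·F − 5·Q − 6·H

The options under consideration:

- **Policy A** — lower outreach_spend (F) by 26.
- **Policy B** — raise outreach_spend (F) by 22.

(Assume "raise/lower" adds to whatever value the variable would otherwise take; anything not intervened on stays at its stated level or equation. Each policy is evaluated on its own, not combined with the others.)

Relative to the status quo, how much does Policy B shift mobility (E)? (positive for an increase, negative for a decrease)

Baseline:
  F = 52
  Q = 71
  H = 143
  E = 89 − 5·52 − 5·71 − 6·143 = -1384
Policy B (F + 22):
  F = 52 + 22 = 74
  Q = 71
  H = 143
  E = 89 − 5·74 − 5·71 − 6·143 = -1494
Change in E: -1494 − (-1384) = -110

-110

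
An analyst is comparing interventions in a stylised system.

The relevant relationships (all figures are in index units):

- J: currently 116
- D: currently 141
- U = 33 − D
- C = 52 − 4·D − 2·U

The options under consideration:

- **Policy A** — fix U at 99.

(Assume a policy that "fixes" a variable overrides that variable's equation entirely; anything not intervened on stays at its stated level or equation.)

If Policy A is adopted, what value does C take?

Policy A (U := 99):
  D = 141
  U = 99
  C = 52 − 4·141 − 2·99 = -710

-710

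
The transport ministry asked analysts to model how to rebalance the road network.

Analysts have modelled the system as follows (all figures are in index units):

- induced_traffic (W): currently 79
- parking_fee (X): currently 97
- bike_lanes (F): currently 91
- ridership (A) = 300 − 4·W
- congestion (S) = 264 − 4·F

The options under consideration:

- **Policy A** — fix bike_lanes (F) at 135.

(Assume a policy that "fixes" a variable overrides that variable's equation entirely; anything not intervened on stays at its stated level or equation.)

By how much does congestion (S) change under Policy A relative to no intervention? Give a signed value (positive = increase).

Baseline:
  F = 91
  S = 264 − 4·91 = -100
Policy A (F := 135):
  F = 135
  S = 264 − 4·135 = -276
Change in S: -276 − (-100) = -176

-176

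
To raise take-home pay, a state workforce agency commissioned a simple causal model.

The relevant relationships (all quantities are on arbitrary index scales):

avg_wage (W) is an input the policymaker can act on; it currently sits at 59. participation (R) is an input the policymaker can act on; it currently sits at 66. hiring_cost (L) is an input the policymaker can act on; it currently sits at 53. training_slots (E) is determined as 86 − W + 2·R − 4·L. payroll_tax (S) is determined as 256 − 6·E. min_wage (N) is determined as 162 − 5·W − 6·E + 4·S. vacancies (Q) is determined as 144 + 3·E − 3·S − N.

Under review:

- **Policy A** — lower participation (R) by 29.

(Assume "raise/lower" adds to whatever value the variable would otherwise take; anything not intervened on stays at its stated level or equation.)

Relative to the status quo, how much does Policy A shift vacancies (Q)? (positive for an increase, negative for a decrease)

Baseline:
  W = 59
  R = 66
  L = 53
  E = 86 − 59 + 2·66 − 4·53 = -53
  S = 256 − 6·(-53) = 574
  N = 162 − 5·59 − 6·(-53) + 4·574 = 2481
  Q = 144 + 3·(-53) − 3·574 − 2481 = -4218
Policy A (R − 29):
  W = 59
  R = 66 − 29 = 37
  L = 53
  E = 86 − 59 + 2·37 − 4·53 = -111
  S = 256 − 6·(-111) = 922
  N = 162 − 5·59 − 6·(-111) + 4·922 = 4221
  Q = 144 + 3·(-111) − 3·922 − 4221 = -7176
Change in Q: -7176 − (-4218) = -2958

-2958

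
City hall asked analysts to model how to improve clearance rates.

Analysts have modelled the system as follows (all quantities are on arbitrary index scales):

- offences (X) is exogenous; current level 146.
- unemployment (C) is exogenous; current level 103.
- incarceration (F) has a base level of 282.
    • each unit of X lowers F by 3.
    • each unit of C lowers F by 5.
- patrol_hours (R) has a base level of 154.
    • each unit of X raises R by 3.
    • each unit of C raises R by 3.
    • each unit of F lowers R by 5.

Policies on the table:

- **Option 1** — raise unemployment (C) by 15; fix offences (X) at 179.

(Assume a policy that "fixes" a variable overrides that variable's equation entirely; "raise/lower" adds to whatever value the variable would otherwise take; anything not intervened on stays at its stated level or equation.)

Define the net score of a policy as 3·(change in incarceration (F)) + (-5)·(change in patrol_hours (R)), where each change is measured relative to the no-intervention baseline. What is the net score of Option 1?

-5592

Baseline:
  X = 146
  C = 103
  F = 282 − 3·146 − 5·103 = -671
  R = 154 + 3·146 + 3·103 − 5·(-671) = 4256
Option 1 (C + 15, X := 179):
  X = 179
  C = 103 + 15 = 118
  F = 282 − 3·179 − 5·118 = -845
  R = 154 + 3·179 + 3·118 − 5·(-845) = 5270
ΔF = -845 − (-671) = -174; ΔR = 5270 − 4256 = 1014
Score = 3·(-174) + (-5)·1014 = -5592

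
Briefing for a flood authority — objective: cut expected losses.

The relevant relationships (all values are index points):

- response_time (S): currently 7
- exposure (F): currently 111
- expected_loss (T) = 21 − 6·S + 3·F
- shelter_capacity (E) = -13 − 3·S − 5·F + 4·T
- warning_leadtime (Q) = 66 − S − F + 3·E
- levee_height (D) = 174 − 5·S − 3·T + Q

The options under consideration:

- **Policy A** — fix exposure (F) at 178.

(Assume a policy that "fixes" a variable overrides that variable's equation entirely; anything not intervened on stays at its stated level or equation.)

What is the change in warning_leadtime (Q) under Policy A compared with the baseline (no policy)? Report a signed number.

1340

Baseline:
  S = 7
  F = 111
  T = 21 − 6·7 + 3·111 = 312
  E = -13 − 3·7 − 5·111 + 4·312 = 659
  Q = 66 − 7 − 111 + 3·659 = 1925
Policy A (F := 178):
  S = 7
  F = 178
  T = 21 − 6·7 + 3·178 = 513
  E = -13 − 3·7 − 5·178 + 4·513 = 1128
  Q = 66 − 7 − 178 + 3·1128 = 3265
Change in Q: 3265 − 1925 = 1340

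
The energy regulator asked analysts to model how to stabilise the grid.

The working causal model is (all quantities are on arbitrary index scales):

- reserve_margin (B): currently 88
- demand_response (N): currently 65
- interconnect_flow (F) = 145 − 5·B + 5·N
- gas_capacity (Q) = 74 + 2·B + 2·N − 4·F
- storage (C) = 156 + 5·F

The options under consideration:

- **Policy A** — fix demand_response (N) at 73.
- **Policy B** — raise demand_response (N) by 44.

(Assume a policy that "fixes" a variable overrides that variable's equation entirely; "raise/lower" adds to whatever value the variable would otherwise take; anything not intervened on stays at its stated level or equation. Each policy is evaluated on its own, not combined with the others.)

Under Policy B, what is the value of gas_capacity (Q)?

Policy B (N + 44):
  B = 88
  N = 65 + 44 = 109
  F = 145 − 5·88 + 5·109 = 250
  Q = 74 + 2·88 + 2·109 − 4·250 = -532

-532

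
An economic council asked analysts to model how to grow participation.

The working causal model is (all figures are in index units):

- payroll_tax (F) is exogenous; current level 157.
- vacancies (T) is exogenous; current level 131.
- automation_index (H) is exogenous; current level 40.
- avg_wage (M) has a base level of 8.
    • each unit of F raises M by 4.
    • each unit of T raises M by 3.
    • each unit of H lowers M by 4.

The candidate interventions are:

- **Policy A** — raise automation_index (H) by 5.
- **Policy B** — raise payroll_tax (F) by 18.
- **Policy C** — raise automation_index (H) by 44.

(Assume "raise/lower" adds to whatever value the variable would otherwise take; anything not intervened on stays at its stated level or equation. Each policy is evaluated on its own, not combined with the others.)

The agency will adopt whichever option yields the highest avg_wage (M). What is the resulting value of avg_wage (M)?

941

Policy A (H + 5):
  F = 157
  T = 131
  H = 40 + 5 = 45
  M = 8 + 4·157 + 3·131 − 4·45 = 849
Policy B (F + 18):
  F = 157 + 18 = 175
  T = 131
  H = 40
  M = 8 + 4·175 + 3·131 − 4·40 = 941
Policy C (H + 44):
  F = 157
  T = 131
  H = 40 + 44 = 84
  M = 8 + 4·157 + 3·131 − 4·84 = 693
Comparing — Policy A: M=849, Policy B: M=941, Policy C: M=693. Highest is 941 (Policy B).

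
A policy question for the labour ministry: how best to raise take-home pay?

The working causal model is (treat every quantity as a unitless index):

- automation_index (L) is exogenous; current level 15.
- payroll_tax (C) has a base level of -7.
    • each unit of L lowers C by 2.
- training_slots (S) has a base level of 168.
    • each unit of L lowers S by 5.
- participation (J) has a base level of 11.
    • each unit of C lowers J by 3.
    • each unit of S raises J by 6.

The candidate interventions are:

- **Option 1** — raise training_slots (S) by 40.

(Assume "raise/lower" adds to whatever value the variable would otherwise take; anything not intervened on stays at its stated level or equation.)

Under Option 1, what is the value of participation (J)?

920

Option 1 (S + 40):
  L = 15
  C = -7 − 2·15 = -37
  S = 168 − 5·15 (+40 from intervention) = 133
  J = 11 − 3·(-37) + 6·133 = 920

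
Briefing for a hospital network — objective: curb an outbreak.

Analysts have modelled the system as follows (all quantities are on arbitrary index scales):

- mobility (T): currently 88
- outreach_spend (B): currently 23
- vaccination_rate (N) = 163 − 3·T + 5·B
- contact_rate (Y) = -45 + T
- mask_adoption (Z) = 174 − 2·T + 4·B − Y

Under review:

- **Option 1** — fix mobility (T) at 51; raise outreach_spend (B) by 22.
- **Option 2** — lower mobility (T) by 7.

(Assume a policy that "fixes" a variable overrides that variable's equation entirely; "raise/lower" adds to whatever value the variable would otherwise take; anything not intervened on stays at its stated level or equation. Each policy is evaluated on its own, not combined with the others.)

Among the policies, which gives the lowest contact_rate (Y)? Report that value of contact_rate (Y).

Option 1 (T := 51, B + 22):
  T = 51
  Y = -45 + 51 = 6
Option 2 (T − 7):
  T = 88 − 7 = 81
  Y = -45 + 81 = 36
Comparing — Option 1: Y=6, Option 2: Y=36. Lowest is 6 (Option 1).

6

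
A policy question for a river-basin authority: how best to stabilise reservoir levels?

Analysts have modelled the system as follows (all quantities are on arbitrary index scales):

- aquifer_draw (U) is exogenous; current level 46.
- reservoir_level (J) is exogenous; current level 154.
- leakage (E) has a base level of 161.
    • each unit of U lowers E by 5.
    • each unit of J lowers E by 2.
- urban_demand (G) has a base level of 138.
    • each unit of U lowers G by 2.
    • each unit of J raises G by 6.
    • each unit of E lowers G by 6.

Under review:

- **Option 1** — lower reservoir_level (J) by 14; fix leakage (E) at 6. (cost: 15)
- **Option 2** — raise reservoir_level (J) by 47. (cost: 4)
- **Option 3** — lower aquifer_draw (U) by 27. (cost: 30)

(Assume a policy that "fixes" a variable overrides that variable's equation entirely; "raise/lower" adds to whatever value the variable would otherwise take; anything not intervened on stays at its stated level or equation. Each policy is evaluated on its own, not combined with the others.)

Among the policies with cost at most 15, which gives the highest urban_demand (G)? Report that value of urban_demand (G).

Option 1 (J − 14, E := 6):
  U = 46
  J = 154 − 14 = 140
  E = 6
  G = 138 − 2·46 + 6·140 − 6·6 = 850
Option 2 (J + 47):
  U = 46
  J = 154 + 47 = 201
  E = 161 − 5·46 − 2·201 = -471
  G = 138 − 2·46 + 6·201 − 6·(-471) = 4078
Comparing — Option 1: G=850, Option 2: G=4078. Highest is 4078 (Option 2).

4078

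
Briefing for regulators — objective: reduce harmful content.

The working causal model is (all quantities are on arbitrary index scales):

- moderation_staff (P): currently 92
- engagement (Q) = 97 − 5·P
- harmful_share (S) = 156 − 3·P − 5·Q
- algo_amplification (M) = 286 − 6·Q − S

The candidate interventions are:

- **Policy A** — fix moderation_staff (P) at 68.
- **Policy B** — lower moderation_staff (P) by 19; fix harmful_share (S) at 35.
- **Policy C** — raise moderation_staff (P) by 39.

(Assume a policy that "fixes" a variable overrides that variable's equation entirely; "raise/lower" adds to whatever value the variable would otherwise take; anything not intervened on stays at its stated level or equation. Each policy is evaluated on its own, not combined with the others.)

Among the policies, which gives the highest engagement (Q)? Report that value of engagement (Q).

-243

Policy A (P := 68):
  P = 68
  Q = 97 − 5·68 = -243
Policy B (P − 19, S := 35):
  P = 92 − 19 = 73
  Q = 97 − 5·73 = -268
Policy C (P + 39):
  P = 92 + 39 = 131
  Q = 97 − 5·131 = -558
Comparing — Policy A: Q=-243, Policy B: Q=-268, Policy C: Q=-558. Highest is -243 (Policy A).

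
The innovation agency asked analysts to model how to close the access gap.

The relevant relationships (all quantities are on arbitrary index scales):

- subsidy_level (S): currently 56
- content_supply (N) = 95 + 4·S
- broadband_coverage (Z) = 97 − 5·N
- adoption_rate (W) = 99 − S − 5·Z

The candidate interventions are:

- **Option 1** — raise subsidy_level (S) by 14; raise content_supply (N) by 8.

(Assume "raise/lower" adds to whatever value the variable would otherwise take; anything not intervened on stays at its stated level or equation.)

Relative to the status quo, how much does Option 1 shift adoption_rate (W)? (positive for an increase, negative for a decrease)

1586

Baseline:
  S = 56
  N = 95 + 4·56 = 319
  Z = 97 − 5·319 = -1498
  W = 99 − 56 − 5·(-1498) = 7533
Option 1 (S + 14, N + 8):
  S = 56 + 14 = 70
  N = 95 + 4·70 (+8 from intervention) = 383
  Z = 97 − 5·383 = -1818
  W = 99 − 70 − 5·(-1818) = 9119
Change in W: 9119 − 7533 = 1586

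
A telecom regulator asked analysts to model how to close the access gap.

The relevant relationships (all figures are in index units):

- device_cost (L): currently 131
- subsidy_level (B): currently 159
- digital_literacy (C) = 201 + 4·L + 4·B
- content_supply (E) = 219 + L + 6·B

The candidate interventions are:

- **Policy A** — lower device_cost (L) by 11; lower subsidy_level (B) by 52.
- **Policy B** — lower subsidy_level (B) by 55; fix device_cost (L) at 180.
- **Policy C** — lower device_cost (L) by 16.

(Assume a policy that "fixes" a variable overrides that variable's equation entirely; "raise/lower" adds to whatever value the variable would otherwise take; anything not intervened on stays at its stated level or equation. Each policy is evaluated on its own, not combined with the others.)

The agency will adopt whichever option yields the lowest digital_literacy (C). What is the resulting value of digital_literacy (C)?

1109

Policy A (L − 11, B − 52):
  L = 131 − 11 = 120
  B = 159 − 52 = 107
  C = 201 + 4·120 + 4·107 = 1109
Policy B (B − 55, L := 180):
  L = 180
  B = 159 − 55 = 104
  C = 201 + 4·180 + 4·104 = 1337
Policy C (L − 16):
  L = 131 − 16 = 115
  B = 159
  C = 201 + 4·115 + 4·159 = 1297
Comparing — Policy A: C=1109, Policy B: C=1337, Policy C: C=1297. Lowest is 1109 (Policy A).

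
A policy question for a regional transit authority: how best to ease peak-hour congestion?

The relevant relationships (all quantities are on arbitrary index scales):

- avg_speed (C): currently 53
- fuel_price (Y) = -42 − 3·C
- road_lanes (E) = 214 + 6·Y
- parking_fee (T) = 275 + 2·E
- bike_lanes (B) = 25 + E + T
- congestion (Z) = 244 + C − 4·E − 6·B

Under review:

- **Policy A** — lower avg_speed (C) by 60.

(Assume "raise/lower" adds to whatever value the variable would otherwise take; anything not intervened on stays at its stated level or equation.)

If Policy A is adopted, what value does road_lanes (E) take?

88

Policy A (C − 60):
  C = 53 − 60 = -7
  Y = -42 − 3·(-7) = -21
  E = 214 + 6·(-21) = 88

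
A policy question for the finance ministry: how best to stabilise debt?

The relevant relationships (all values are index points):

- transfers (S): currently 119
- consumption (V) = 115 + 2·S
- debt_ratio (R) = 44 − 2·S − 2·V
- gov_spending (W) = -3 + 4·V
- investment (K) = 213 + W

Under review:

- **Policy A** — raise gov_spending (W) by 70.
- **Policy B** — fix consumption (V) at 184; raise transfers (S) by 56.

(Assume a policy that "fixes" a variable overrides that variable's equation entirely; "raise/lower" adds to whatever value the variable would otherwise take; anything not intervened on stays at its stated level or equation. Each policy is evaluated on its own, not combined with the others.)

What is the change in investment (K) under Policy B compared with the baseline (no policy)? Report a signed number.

-676

Baseline:
  S = 119
  V = 115 + 2·119 = 353
  W = -3 + 4·353 = 1409
  K = 213 + 1409 = 1622
Policy B (V := 184, S + 56):
  S = 119 + 56 = 175
  V = 184
  W = -3 + 4·184 = 733
  K = 213 + 733 = 946
Change in K: 946 − 1622 = -676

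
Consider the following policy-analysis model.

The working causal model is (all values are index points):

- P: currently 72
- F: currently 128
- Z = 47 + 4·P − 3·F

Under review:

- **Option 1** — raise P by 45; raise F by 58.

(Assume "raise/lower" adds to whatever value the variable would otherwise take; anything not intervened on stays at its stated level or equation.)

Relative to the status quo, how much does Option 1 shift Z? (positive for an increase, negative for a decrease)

Baseline:
  P = 72
  F = 128
  Z = 47 + 4·72 − 3·128 = -49
Option 1 (P + 45, F + 58):
  P = 72 + 45 = 117
  F = 128 + 58 = 186
  Z = 47 + 4·117 − 3·186 = -43
Change in Z: -43 − (-49) = 6

6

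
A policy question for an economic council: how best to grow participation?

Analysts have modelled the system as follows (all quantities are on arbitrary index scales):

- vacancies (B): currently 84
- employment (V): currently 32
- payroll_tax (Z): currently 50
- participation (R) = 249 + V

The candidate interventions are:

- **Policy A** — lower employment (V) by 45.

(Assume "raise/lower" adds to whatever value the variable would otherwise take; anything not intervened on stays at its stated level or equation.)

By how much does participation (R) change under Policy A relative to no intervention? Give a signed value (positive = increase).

-45

Baseline:
  V = 32
  R = 249 + 32 = 281
Policy A (V − 45):
  V = 32 − 45 = -13
  R = 249 + (-13) = 236
Change in R: 236 − 281 = -45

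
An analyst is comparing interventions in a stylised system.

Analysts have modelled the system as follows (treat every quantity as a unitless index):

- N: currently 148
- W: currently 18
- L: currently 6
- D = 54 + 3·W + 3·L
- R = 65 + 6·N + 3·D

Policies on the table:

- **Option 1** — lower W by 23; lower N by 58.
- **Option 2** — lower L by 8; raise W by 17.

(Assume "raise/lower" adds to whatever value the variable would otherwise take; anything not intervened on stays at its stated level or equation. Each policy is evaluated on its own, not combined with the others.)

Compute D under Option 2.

153

Option 2 (L − 8, W + 17):
  W = 18 + 17 = 35
  L = 6 − 8 = -2
  D = 54 + 3·35 + 3·(-2) = 153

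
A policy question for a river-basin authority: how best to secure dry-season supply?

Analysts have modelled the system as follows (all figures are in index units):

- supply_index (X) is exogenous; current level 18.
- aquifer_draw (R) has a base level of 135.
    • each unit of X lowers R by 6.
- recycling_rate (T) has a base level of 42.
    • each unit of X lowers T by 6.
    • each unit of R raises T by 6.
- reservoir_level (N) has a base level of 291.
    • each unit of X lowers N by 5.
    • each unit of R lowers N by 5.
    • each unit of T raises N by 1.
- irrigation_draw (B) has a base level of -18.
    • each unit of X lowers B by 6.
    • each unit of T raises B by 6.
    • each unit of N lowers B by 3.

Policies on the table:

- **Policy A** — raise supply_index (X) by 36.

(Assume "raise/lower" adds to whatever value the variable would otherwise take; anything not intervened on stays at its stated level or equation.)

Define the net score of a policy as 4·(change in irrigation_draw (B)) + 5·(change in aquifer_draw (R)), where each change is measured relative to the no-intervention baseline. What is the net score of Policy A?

-30888

Baseline:
  X = 18
  R = 135 − 6·18 = 27
  T = 42 − 6·18 + 6·27 = 96
  N = 291 − 5·18 − 5·27 + 96 = 162
  B = -18 − 6·18 + 6·96 − 3·162 = -36
Policy A (X + 36):
  X = 18 + 36 = 54
  R = 135 − 6·54 = -189
  T = 42 − 6·54 + 6·(-189) = -1416
  N = 291 − 5·54 − 5·(-189) + (-1416) = -450
  B = -18 − 6·54 + 6·(-1416) − 3·(-450) = -7488
ΔB = -7488 − (-36) = -7452; ΔR = -189 − 27 = -216
Score = 4·(-7452) + 5·(-216) = -30888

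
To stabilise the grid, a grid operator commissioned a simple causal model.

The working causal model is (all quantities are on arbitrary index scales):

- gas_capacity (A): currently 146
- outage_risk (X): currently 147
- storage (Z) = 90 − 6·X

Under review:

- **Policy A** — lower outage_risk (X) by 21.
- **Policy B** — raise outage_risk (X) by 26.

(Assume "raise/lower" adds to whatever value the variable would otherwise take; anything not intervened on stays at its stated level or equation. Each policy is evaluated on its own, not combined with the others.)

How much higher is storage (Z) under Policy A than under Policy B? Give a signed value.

282

Policy A (X − 21):
  X = 147 − 21 = 126
  Z = 90 − 6·126 = -666
Policy B (X + 26):
  X = 147 + 26 = 173
  Z = 90 − 6·173 = -948
Z: -666 − (-948) = 282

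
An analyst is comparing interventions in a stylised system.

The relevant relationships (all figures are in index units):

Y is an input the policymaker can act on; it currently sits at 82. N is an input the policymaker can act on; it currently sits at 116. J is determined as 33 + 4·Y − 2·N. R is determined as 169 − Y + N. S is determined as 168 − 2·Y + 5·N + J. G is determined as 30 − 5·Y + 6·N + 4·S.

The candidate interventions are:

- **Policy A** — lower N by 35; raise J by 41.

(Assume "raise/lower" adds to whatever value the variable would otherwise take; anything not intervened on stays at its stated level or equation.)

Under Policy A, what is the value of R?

168

Policy A (N − 35, J + 41):
  Y = 82
  N = 116 − 35 = 81
  R = 169 − 82 + 81 = 168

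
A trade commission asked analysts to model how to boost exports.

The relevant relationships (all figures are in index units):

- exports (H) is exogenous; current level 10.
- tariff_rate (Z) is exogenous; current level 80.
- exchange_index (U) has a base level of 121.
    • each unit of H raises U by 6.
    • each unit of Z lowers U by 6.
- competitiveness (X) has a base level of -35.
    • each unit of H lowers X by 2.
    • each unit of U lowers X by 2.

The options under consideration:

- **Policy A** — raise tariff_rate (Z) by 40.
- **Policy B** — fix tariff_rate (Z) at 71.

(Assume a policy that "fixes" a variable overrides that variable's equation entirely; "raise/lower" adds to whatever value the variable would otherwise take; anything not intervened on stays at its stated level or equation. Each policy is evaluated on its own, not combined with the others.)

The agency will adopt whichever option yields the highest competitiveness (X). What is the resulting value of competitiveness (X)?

Policy A (Z + 40):
  H = 10
  Z = 80 + 40 = 120
  U = 121 + 6·10 − 6·120 = -539
  X = -35 − 2·10 − 2·(-539) = 1023
Policy B (Z := 71):
  H = 10
  Z = 71
  U = 121 + 6·10 − 6·71 = -245
  X = -35 − 2·10 − 2·(-245) = 435
Comparing — Policy A: X=1023, Policy B: X=435. Highest is 1023 (Policy A).

1023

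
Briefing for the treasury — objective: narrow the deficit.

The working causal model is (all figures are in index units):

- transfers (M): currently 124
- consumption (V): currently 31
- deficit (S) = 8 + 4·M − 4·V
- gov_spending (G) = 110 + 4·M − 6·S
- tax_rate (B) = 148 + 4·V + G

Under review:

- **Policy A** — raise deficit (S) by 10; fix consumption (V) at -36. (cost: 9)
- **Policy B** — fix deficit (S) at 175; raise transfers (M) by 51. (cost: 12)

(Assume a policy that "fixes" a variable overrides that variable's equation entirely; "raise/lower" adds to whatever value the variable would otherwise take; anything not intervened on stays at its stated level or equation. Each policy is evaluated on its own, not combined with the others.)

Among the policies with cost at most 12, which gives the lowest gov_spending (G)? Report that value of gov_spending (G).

-3342

Policy A (S + 10, V := -36):
  M = 124
  V = -36
  S = 8 + 4·124 − 4·(-36) (+10 from intervention) = 658
  G = 110 + 4·124 − 6·658 = -3342
Policy B (S := 175, M + 51):
  M = 124 + 51 = 175
  V = 31
  S = 175
  G = 110 + 4·175 − 6·175 = -240
Comparing — Policy A: G=-3342, Policy B: G=-240. Lowest is -3342 (Policy A).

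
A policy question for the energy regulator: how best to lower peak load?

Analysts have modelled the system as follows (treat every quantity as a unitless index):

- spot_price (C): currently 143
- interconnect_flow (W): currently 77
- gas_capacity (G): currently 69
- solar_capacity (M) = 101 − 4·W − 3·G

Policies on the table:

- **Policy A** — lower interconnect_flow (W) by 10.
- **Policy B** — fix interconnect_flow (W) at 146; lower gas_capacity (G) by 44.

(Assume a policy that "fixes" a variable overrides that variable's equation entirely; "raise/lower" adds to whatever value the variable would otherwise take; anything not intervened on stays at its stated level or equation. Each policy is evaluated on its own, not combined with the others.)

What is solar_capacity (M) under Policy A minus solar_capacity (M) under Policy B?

184

Policy A (W − 10):
  W = 77 − 10 = 67
  G = 69
  M = 101 − 4·67 − 3·69 = -374
Policy B (W := 146, G − 44):
  W = 146
  G = 69 − 44 = 25
  M = 101 − 4·146 − 3·25 = -558
M: -374 − (-558) = 184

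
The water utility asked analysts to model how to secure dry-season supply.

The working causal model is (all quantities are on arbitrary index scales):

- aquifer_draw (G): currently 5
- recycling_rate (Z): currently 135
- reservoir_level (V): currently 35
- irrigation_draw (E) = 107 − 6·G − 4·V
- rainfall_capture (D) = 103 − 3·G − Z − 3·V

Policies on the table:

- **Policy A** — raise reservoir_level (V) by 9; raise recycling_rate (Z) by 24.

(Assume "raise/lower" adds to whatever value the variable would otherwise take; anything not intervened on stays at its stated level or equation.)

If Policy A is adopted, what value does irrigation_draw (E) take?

Policy A (V + 9, Z + 24):
  G = 5
  V = 35 + 9 = 44
  E = 107 − 6·5 − 4·44 = -99

-99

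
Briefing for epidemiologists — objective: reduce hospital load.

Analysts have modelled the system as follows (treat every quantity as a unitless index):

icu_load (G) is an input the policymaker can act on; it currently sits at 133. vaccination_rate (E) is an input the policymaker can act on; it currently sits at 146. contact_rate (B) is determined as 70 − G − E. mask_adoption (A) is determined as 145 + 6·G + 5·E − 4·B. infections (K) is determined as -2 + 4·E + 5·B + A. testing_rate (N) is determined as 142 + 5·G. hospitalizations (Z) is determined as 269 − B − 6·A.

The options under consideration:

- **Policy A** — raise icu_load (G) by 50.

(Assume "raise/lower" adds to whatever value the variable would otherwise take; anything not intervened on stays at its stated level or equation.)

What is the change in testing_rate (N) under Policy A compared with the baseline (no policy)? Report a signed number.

250

Baseline:
  G = 133
  N = 142 + 5·133 = 807
Policy A (G + 50):
  G = 133 + 50 = 183
  N = 142 + 5·183 = 1057
Change in N: 1057 − 807 = 250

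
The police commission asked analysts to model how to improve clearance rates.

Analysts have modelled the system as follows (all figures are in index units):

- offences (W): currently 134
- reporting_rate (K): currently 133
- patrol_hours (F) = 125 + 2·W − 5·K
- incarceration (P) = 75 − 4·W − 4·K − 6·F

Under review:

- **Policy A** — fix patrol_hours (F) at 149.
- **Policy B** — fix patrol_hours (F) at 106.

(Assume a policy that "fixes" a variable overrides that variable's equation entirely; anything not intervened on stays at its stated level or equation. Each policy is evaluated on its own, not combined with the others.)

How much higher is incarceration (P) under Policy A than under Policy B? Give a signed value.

Policy A (F := 149):
  W = 134
  K = 133
  F = 149
  P = 75 − 4·134 − 4·133 − 6·149 = -1887
Policy B (F := 106):
  W = 134
  K = 133
  F = 106
  P = 75 − 4·134 − 4·133 − 6·106 = -1629
P: -1887 − (-1629) = -258

-258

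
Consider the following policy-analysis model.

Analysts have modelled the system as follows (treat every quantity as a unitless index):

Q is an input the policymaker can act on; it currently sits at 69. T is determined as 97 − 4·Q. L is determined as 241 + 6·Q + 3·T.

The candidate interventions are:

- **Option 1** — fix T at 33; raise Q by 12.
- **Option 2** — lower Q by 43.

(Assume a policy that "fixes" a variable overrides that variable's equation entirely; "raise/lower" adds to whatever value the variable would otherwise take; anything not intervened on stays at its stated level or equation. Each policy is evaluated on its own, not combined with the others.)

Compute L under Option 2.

376

Option 2 (Q − 43):
  Q = 69 − 43 = 26
  T = 97 − 4·26 = -7
  L = 241 + 6·26 + 3·(-7) = 376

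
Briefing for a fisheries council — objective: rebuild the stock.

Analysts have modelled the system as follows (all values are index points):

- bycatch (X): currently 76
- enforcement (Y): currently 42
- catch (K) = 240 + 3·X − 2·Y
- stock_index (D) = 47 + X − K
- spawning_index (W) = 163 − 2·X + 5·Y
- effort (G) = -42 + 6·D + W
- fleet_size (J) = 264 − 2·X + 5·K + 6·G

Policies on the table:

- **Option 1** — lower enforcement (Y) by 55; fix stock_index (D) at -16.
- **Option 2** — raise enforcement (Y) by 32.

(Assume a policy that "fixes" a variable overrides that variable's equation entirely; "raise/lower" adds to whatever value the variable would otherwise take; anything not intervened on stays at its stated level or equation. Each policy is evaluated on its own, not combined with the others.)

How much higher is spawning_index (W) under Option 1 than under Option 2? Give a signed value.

Option 1 (Y − 55, D := -16):
  X = 76
  Y = 42 − 55 = -13
  W = 163 − 2·76 + 5·(-13) = -54
Option 2 (Y + 32):
  X = 76
  Y = 42 + 32 = 74
  W = 163 − 2·76 + 5·74 = 381
W: -54 − 381 = -435

-435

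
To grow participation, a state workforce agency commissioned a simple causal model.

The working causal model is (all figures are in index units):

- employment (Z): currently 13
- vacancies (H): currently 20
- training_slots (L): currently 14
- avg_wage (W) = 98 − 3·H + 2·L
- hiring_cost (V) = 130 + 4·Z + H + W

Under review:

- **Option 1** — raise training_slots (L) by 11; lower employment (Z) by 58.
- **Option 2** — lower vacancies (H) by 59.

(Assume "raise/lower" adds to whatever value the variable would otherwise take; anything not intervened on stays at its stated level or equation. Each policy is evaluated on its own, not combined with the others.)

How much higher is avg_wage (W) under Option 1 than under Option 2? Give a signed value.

Option 1 (L + 11, Z − 58):
  H = 20
  L = 14 + 11 = 25
  W = 98 − 3·20 + 2·25 = 88
Option 2 (H − 59):
  H = 20 − 59 = -39
  L = 14
  W = 98 − 3·(-39) + 2·14 = 243
W: 88 − 243 = -155

-155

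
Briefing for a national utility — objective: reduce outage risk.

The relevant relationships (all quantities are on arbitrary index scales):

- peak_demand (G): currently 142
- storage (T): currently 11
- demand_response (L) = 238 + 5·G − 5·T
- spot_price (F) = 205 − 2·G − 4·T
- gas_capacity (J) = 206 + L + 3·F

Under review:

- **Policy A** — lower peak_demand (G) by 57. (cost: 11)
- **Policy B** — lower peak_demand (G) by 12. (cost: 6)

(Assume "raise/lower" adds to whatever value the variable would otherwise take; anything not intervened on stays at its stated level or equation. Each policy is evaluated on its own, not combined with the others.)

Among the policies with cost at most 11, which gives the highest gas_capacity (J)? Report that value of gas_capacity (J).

Policy A (G − 57):
  G = 142 − 57 = 85
  T = 11
  L = 238 + 5·85 − 5·11 = 608
  F = 205 − 2·85 − 4·11 = -9
  J = 206 + 608 + 3·(-9) = 787
Policy B (G − 12):
  G = 142 − 12 = 130
  T = 11
  L = 238 + 5·130 − 5·11 = 833
  F = 205 − 2·130 − 4·11 = -99
  J = 206 + 833 + 3·(-99) = 742
Comparing — Policy A: J=787, Policy B: J=742. Highest is 787 (Policy A).

787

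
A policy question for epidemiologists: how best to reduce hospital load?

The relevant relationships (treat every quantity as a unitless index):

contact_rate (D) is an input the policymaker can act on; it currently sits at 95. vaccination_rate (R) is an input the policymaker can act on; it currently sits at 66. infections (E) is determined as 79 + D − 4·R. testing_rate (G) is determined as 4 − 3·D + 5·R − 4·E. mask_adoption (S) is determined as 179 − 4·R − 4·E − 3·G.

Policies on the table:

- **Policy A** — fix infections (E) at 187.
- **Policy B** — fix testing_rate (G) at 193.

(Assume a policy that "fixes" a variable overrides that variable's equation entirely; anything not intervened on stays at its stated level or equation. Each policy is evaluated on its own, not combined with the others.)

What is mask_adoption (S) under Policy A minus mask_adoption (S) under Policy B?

1568

Policy A (E := 187):
  D = 95
  R = 66
  E = 187
  G = 4 − 3·95 + 5·66 − 4·187 = -699
  S = 179 − 4·66 − 4·187 − 3·(-699) = 1264
Policy B (G := 193):
  D = 95
  R = 66
  E = 79 + 95 − 4·66 = -90
  G = 193
  S = 179 − 4·66 − 4·(-90) − 3·193 = -304
S: 1264 − (-304) = 1568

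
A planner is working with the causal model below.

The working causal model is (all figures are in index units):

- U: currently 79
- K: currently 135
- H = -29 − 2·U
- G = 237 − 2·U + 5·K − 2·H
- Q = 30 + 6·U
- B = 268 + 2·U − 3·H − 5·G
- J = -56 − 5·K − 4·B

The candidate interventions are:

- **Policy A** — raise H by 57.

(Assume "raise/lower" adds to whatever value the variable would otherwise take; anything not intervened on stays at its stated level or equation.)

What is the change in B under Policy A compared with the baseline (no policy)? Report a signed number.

399

Baseline:
  U = 79
  K = 135
  H = -29 − 2·79 = -187
  G = 237 − 2·79 + 5·135 − 2·(-187) = 1128
  B = 268 + 2·79 − 3·(-187) − 5·1128 = -4653
Policy A (H + 57):
  U = 79
  K = 135
  H = -29 − 2·79 (+57 from intervention) = -130
  G = 237 − 2·79 + 5·135 − 2·(-130) = 1014
  B = 268 + 2·79 − 3·(-130) − 5·1014 = -4254
Change in B: -4254 − (-4653) = 399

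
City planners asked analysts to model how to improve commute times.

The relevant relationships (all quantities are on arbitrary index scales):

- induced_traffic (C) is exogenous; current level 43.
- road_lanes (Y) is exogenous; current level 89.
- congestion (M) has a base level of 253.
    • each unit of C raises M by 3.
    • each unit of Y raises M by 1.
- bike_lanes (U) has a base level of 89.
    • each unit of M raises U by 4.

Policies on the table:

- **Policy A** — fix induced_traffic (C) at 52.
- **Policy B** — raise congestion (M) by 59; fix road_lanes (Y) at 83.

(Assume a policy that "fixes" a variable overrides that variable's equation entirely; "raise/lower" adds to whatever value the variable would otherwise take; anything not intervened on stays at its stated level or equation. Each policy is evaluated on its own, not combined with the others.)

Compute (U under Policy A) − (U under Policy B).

-104

Policy A (C := 52):
  C = 52
  Y = 89
  M = 253 + 3·52 + 89 = 498
  U = 89 + 4·498 = 2081
Policy B (M + 59, Y := 83):
  C = 43
  Y = 83
  M = 253 + 3·43 + 83 (+59 from intervention) = 524
  U = 89 + 4·524 = 2185
U: 2081 − 2185 = -104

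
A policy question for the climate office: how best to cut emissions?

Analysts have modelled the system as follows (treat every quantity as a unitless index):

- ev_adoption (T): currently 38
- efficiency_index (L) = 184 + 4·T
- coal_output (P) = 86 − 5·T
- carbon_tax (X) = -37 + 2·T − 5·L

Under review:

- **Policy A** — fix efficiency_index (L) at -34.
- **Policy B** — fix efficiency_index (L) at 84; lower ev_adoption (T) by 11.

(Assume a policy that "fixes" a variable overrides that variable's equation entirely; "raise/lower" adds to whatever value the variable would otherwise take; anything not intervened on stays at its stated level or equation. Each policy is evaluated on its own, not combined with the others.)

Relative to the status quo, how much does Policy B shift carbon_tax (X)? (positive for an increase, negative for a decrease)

1238

Baseline:
  T = 38
  L = 184 + 4·38 = 336
  X = -37 + 2·38 − 5·336 = -1641
Policy B (L := 84, T − 11):
  T = 38 − 11 = 27
  L = 84
  X = -37 + 2·27 − 5·84 = -403
Change in X: -403 − (-1641) = 1238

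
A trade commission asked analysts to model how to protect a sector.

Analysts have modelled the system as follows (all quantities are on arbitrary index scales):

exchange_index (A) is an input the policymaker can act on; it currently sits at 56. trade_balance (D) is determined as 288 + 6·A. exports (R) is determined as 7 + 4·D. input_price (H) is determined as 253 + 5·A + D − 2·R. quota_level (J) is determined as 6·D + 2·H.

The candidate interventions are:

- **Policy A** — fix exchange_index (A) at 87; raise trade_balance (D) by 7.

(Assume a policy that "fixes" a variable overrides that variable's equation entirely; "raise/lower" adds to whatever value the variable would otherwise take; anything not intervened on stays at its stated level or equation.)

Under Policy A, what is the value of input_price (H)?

-5045

Policy A (A := 87, D + 7):
  A = 87
  D = 288 + 6·87 (+7 from intervention) = 817
  R = 7 + 4·817 = 3275
  H = 253 + 5·87 + 817 − 2·3275 = -5045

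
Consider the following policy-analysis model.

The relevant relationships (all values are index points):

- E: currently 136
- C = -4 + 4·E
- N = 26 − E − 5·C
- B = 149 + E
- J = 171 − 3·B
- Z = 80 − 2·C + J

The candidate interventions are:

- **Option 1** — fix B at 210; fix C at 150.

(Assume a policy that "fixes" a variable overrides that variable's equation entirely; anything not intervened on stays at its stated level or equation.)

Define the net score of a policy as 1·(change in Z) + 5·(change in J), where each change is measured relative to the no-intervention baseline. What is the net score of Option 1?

2130

Baseline:
  E = 136
  C = -4 + 4·136 = 540
  B = 149 + 136 = 285
  J = 171 − 3·285 = -684
  Z = 80 − 2·540 + (-684) = -1684
Option 1 (B := 210, C := 150):
  E = 136
  C = 150
  B = 210
  J = 171 − 3·210 = -459
  Z = 80 − 2·150 + (-459) = -679
ΔZ = -679 − (-1684) = 1005; ΔJ = -459 − (-684) = 225
Score = 1·1005 + 5·225 = 2130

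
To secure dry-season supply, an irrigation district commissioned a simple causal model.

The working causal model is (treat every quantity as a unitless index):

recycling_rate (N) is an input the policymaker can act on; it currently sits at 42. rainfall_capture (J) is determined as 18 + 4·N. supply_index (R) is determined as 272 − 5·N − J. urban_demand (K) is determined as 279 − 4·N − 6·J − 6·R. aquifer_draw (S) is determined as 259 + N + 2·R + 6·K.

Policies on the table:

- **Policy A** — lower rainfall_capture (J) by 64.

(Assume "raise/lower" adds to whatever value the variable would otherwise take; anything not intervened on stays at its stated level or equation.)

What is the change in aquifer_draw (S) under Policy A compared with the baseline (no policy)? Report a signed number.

128

Baseline:
  N = 42
  J = 18 + 4·42 = 186
  R = 272 − 5·42 − 186 = -124
  K = 279 − 4·42 − 6·186 − 6·(-124) = -261
  S = 259 + 42 + 2·(-124) + 6·(-261) = -1513
Policy A (J − 64):
  N = 42
  J = 18 + 4·42 (−64 from intervention) = 122
  R = 272 − 5·42 − 122 = -60
  K = 279 − 4·42 − 6·122 − 6·(-60) = -261
  S = 259 + 42 + 2·(-60) + 6·(-261) = -1385
Change in S: -1385 − (-1513) = 128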